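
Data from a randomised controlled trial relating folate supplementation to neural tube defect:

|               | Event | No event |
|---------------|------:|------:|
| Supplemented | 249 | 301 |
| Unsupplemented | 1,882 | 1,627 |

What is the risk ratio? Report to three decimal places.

0.844

Cells: a = 249, b = 301, c = 1882, d = 1627.
Risk in exposed = 249/550 = 0.45273; risk in unexposed = 1882/3509 = 0.53634.
RR = 0.45273 / 0.53634 = 0.84411
The risk is 16% lower among the exposed than among the unexposed.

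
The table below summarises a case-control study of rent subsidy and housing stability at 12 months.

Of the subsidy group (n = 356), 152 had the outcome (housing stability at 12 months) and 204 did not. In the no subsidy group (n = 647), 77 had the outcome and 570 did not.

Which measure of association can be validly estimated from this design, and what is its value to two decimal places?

From the description: a = 152, b = 204, c = 77, d = 570.
This is a case-control study: participants were sampled on outcome status, so risks in the source population cannot be estimated directly — relative risk is not valid here. The odds ratio is the appropriate measure.
OR = (a·d)/(b·c) = (152 × 570) / (204 × 77) = 86640 / 15708 = 5.51566

5.52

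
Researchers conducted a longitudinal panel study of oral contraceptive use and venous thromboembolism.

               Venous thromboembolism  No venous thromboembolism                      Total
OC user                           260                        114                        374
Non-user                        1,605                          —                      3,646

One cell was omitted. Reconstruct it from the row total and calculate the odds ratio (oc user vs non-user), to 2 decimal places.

The missing cell is in the unexposed row: 3646 − 1605 = 2041.
So a = 260, b = 114, c = 1605, d = 2041.
OR = (a·d)/(b·c) = (260 × 2041) / (114 × 1605) = 530660 / 182970 = 2.90026

2.90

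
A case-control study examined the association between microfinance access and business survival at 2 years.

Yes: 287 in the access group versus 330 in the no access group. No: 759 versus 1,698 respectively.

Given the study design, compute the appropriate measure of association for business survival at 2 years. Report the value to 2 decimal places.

From the description: a = 287, b = 759, c = 330, d = 1698.
This is a case-control study: participants were sampled on outcome status, so risks in the source population cannot be estimated directly — relative risk is not valid here. The odds ratio is the appropriate measure.
OR = (a·d)/(b·c) = (287 × 1698) / (759 × 330) = 487326 / 250470 = 1.94565

1.95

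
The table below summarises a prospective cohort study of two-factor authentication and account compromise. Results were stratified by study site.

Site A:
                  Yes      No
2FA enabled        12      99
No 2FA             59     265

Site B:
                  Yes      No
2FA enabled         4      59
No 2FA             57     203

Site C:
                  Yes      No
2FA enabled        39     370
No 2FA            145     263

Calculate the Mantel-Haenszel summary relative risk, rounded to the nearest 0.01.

0.32

RR_MH = Σ(aᵢ·n₀ᵢ/nᵢ) / Σ(cᵢ·n₁ᵢ/nᵢ), with n₁ᵢ = aᵢ+bᵢ (exposed), n₀ᵢ = cᵢ+dᵢ (unexposed), nᵢ = n₁ᵢ+n₀ᵢ.
Stratum 1 (Site A): n₁ = 111, n₀ = 324, n = 435; a·n₀/n = 12·324/435 = 8.9379; c·n₁/n = 59·111/435 = 15.0552
Stratum 2 (Site B): n₁ = 63, n₀ = 260, n = 323; a·n₀/n = 4·260/323 = 3.2198; c·n₁/n = 57·63/323 = 11.1176
Stratum 3 (Site C): n₁ = 409, n₀ = 408, n = 817; a·n₀/n = 39·408/817 = 19.4761; c·n₁/n = 145·409/817 = 72.5887
RR_MH = (8.9379 + 3.2198 + 19.4761) / (15.0552 + 11.1176 + 72.5887) = 31.6339 / 98.7616 = 0.32031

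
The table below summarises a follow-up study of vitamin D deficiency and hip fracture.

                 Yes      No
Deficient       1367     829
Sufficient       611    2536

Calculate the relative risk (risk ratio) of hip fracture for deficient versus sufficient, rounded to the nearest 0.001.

Cells: a = 1367, b = 829, c = 611, d = 2536.
Risk in exposed = 1367/2196 = 0.62250; risk in unexposed = 611/3147 = 0.19415.
RR = 0.62250 / 0.19415 = 3.20621
The risk among the exposed is 3.21 times that among the unexposed.

3.206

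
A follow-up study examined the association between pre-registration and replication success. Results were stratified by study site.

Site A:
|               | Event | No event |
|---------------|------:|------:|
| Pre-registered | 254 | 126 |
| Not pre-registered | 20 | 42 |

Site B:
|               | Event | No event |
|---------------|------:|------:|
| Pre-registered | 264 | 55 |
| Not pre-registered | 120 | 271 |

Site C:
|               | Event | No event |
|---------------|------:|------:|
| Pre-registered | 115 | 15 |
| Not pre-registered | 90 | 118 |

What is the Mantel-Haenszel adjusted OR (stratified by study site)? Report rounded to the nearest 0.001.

8.691

OR_MH = Σ(aᵢdᵢ/nᵢ) / Σ(bᵢcᵢ/nᵢ), where nᵢ is the stratum total.
Stratum 1 (Site A): n = 442; a·d/n = 254·42/442 = 24.1357; b·c/n = 126·20/442 = 5.7014
Stratum 2 (Site B): n = 710; a·d/n = 264·271/710 = 100.7662; b·c/n = 55·120/710 = 9.2958
Stratum 3 (Site C): n = 338; a·d/n = 115·118/338 = 40.1479; b·c/n = 15·90/338 = 3.9941
OR_MH = (24.1357 + 100.7662 + 40.1479) / (5.7014 + 9.2958 + 3.9941) = 165.0499 / 18.9912 = 8.69085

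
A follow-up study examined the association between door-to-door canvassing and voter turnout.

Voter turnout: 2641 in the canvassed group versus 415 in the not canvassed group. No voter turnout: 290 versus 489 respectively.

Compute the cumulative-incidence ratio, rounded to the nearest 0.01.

From the description: a = 2641, b = 290, c = 415, d = 489.
Risk in exposed = 2641/2931 = 0.90106; risk in unexposed = 415/904 = 0.45907.
RR = 0.90106 / 0.45907 = 1.96279
The risk among the exposed is 1.96 times that among the unexposed.

1.96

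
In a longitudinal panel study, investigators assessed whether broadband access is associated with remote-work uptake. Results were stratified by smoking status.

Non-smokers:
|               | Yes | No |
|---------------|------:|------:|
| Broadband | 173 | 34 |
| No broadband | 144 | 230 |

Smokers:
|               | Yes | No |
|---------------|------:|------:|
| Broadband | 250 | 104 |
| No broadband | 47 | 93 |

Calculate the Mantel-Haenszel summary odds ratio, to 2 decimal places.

OR_MH = Σ(aᵢdᵢ/nᵢ) / Σ(bᵢcᵢ/nᵢ), where nᵢ is the stratum total.
Stratum 1 (Non-smokers): n = 581; a·d/n = 173·230/581 = 68.4854; b·c/n = 34·144/581 = 8.4269
Stratum 2 (Smokers): n = 494; a·d/n = 250·93/494 = 47.0648; b·c/n = 104·47/494 = 9.8947
OR_MH = (68.4854 + 47.0648) / (8.4269 + 9.8947) = 115.5501 / 18.3216 = 6.30678

6.31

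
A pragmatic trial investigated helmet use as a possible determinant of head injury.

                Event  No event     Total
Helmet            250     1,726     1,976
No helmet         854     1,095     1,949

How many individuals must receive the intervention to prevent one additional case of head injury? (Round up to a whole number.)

4

Risk in treated group = 250/1976 = 0.12652; risk in control = 854/1949 = 0.43817.
Absolute risk reduction = 0.43817 − 0.12652 = 0.31166
NNT = 1 / ARR = 1 / 0.31166 = 3.209 → round up → 4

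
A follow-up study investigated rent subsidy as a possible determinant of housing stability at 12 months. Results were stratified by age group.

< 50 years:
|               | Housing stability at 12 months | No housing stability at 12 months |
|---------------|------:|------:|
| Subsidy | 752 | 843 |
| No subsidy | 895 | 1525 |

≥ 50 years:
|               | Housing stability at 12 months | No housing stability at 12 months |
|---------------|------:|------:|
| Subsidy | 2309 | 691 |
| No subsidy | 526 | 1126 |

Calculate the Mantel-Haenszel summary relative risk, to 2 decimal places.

RR_MH = Σ(aᵢ·n₀ᵢ/nᵢ) / Σ(cᵢ·n₁ᵢ/nᵢ), with n₁ᵢ = aᵢ+bᵢ (exposed), n₀ᵢ = cᵢ+dᵢ (unexposed), nᵢ = n₁ᵢ+n₀ᵢ.
Stratum 1 (< 50 years): n₁ = 1595, n₀ = 2420, n = 4015; a·n₀/n = 752·2420/4015 = 453.2603; c·n₁/n = 895·1595/4015 = 355.5479
Stratum 2 (≥ 50 years): n₁ = 3000, n₀ = 1652, n = 4652; a·n₀/n = 2309·1652/4652 = 819.9630; c·n₁/n = 526·3000/4652 = 339.2089
RR_MH = (453.2603 + 819.9630) / (355.5479 + 339.2089) = 1273.2233 / 694.7569 = 1.83262

1.83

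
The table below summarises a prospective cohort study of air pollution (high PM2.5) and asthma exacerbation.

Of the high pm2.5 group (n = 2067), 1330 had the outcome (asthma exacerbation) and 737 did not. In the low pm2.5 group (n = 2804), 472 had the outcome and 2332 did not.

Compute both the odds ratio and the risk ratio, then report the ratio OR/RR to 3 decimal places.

From the description: a = 1330, b = 737, c = 472, d = 2332.
OR = (1330·2332)/(737·472) = 3101560/347864 = 8.91601
Risk in exposed = 1330/2067 = 0.64344; risk in unexposed = 472/2804 = 0.16833; RR = 3.82250
OR/RR = 8.91601 / 3.82250 = 2.33251
The outcome is not rare, so the OR lies further from 1 than the RR.

2.333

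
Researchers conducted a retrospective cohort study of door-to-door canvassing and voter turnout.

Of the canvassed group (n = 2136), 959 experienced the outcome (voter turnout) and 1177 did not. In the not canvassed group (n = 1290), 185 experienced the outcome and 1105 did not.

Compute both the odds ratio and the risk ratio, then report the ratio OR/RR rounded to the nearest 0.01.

From the description: a = 959, b = 1177, c = 185, d = 1105.
OR = (959·1105)/(1177·185) = 1059695/217745 = 4.86668
Risk in exposed = 959/2136 = 0.44897; risk in unexposed = 185/1290 = 0.14341; RR = 3.13066
OR/RR = 4.86668 / 3.13066 = 1.55452
The outcome is not rare, so the OR lies further from 1 than the RR.

1.55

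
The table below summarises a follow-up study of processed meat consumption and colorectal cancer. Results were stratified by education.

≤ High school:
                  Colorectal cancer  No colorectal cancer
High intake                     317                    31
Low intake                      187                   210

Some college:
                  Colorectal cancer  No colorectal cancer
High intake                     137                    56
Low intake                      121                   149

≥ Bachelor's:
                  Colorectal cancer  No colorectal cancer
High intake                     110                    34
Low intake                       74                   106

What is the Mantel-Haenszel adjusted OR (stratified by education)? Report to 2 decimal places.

OR_MH = Σ(aᵢdᵢ/nᵢ) / Σ(bᵢcᵢ/nᵢ), where nᵢ is the stratum total.
Stratum 1 (≤ High school): n = 745; a·d/n = 317·210/745 = 89.3557; b·c/n = 31·187/745 = 7.7812
Stratum 2 (Some college): n = 463; a·d/n = 137·149/463 = 44.0886; b·c/n = 56·121/463 = 14.6350
Stratum 3 (≥ Bachelor's): n = 324; a·d/n = 110·106/324 = 35.9877; b·c/n = 34·74/324 = 7.7654
OR_MH = (89.3557 + 44.0886 + 35.9877) / (7.7812 + 14.6350 + 7.7654) = 169.4319 / 30.1816 = 5.61374

5.61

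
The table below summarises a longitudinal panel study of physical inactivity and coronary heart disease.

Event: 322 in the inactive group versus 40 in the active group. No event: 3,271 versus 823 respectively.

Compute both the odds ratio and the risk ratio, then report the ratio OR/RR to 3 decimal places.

1.048

From the description: a = 322, b = 3271, c = 40, d = 823.
OR = (322·823)/(3271·40) = 265006/130840 = 2.02542
Risk in exposed = 322/3593 = 0.08962; risk in unexposed = 40/863 = 0.04635; RR = 1.93352
OR/RR = 2.02542 / 1.93352 = 1.04753
The outcome is rare in both groups, so OR ≈ RR (ratio near 1).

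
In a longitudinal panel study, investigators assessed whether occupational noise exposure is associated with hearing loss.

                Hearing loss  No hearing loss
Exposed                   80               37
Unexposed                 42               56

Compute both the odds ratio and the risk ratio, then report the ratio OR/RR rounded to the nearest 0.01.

1.81

Cells: a = 80, b = 37, c = 42, d = 56.
OR = (80·56)/(37·42) = 4480/1554 = 2.88288
Risk in exposed = 80/117 = 0.68376; risk in unexposed = 42/98 = 0.42857; RR = 1.59544
OR/RR = 2.88288 / 1.59544 = 1.80695
The outcome is not rare, so the OR lies further from 1 than the RR.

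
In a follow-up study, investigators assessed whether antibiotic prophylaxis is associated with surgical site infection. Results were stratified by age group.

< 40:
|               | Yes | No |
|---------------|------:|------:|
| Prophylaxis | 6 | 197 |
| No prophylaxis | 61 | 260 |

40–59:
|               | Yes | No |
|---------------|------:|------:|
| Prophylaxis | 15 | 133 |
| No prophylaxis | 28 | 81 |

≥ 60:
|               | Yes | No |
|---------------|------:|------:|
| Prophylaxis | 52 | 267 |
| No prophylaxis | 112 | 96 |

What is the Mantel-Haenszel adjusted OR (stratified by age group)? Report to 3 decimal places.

OR_MH = Σ(aᵢdᵢ/nᵢ) / Σ(bᵢcᵢ/nᵢ), where nᵢ is the stratum total.
Stratum 1 (< 40): n = 524; a·d/n = 6·260/524 = 2.9771; b·c/n = 197·61/524 = 22.9332
Stratum 2 (40–59): n = 257; a·d/n = 15·81/257 = 4.7276; b·c/n = 133·28/257 = 14.4903
Stratum 3 (≥ 60): n = 527; a·d/n = 52·96/527 = 9.4725; b·c/n = 267·112/527 = 56.7438
OR_MH = (2.9771 + 4.7276 + 9.4725) / (22.9332 + 14.4903 + 56.7438) = 17.1772 / 94.1673 = 0.18241

0.182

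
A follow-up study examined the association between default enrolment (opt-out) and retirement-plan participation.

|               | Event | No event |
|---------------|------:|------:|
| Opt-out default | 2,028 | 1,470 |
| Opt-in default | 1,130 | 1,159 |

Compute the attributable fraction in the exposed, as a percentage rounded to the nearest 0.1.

Cells: a = 2028, b = 1470, c = 1130, d = 1159.
Risk in exposed = 2028/3498 = 0.57976; risk in unexposed = 1130/2289 = 0.49367.
RR = 0.57976/0.49367 = 1.17440
AR% = (RR − 1)/RR × 100 = (1.17440 − 1)/1.17440 × 100 = 14.8500%

14.9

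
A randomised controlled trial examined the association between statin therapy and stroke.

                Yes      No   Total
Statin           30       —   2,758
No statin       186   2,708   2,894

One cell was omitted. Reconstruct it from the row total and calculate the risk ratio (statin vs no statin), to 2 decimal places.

0.17

The missing cell is in the exposed row: 2758 − 30 = 2728.
So a = 30, b = 2728, c = 186, d = 2708.
RR = [a/(a+b)] / [c/(c+d)] = (30/2758) / (186/2894) = 0.01088/0.06427 = 0.16924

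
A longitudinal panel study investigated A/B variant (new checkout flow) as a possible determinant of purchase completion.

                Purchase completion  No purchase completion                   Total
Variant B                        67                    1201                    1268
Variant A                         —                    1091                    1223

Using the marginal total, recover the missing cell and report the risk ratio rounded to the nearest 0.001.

The missing cell is in the unexposed row: 1223 − 1091 = 132.
So a = 67, b = 1201, c = 132, d = 1091.
RR = [a/(a+b)] / [c/(c+d)] = (67/1268) / (132/1223) = 0.05284/0.10793 = 0.48956

0.490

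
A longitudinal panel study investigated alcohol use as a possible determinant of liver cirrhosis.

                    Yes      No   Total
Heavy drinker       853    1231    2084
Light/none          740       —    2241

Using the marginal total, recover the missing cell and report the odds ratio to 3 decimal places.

The missing cell is in the unexposed row: 2241 − 740 = 1501.
So a = 853, b = 1231, c = 740, d = 1501.
OR = (a·d)/(b·c) = (853 × 1501) / (1231 × 740) = 1280353 / 910940 = 1.40553

1.406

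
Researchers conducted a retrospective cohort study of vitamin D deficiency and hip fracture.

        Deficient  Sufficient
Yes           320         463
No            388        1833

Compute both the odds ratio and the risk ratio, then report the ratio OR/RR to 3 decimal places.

1.457

Reading the table with exposure as columns: a = 320 (Deficient, case), b = 388 (Deficient, non-case), c = 463 (Sufficient, case), d = 1833.
OR = (320·1833)/(388·463) = 586560/179644 = 3.26512
Risk in exposed = 320/708 = 0.45198; risk in unexposed = 463/2296 = 0.20166; RR = 2.24134
OR/RR = 3.26512 / 2.24134 = 1.45677
The outcome is not rare, so the OR lies further from 1 than the RR.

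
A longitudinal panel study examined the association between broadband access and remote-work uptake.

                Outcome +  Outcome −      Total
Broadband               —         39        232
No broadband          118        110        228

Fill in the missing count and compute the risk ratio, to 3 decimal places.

1.607

The missing cell is in the exposed row: 232 − 39 = 193.
So a = 193, b = 39, c = 118, d = 110.
RR = [a/(a+b)] / [c/(c+d)] = (193/232) / (118/228) = 0.83190/0.51754 = 1.60739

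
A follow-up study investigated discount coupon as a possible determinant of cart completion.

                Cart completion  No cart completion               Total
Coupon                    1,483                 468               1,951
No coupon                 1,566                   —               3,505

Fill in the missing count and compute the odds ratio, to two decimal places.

3.92

The missing cell is in the unexposed row: 3505 − 1566 = 1939.
So a = 1483, b = 468, c = 1566, d = 1939.
OR = (a·d)/(b·c) = (1483 × 1939) / (468 × 1566) = 2875537 / 732888 = 3.92357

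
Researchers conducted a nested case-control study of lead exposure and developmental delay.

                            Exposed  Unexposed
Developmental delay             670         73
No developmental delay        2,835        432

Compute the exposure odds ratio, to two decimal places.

Reading the table with exposure as columns: a = 670 (Exposed, case), b = 2835 (Exposed, non-case), c = 73 (Unexposed, case), d = 432.
OR = (a·d)/(b·c) = (670 × 432) / (2835 × 73) = 289440 / 206955 = 1.39856
The odds of developmental delay are about 1.40 times as high in the exposed group.

1.40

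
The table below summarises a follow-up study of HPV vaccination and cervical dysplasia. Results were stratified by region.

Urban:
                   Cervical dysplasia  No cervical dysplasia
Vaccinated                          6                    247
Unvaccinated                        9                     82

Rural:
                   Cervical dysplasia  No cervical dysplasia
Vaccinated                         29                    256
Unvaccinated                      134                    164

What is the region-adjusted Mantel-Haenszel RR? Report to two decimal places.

RR_MH = Σ(aᵢ·n₀ᵢ/nᵢ) / Σ(cᵢ·n₁ᵢ/nᵢ), with n₁ᵢ = aᵢ+bᵢ (exposed), n₀ᵢ = cᵢ+dᵢ (unexposed), nᵢ = n₁ᵢ+n₀ᵢ.
Stratum 1 (Urban): n₁ = 253, n₀ = 91, n = 344; a·n₀/n = 6·91/344 = 1.5872; c·n₁/n = 9·253/344 = 6.6192
Stratum 2 (Rural): n₁ = 285, n₀ = 298, n = 583; a·n₀/n = 29·298/583 = 14.8233; c·n₁/n = 134·285/583 = 65.5060
RR_MH = (1.5872 + 14.8233) / (6.6192 + 65.5060) = 16.4105 / 72.1252 = 0.22753

0.23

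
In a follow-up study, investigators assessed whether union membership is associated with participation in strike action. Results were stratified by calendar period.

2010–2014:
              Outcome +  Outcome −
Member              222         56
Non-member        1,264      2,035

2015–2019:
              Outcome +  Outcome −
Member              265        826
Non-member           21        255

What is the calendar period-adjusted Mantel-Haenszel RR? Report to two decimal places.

RR_MH = Σ(aᵢ·n₀ᵢ/nᵢ) / Σ(cᵢ·n₁ᵢ/nᵢ), with n₁ᵢ = aᵢ+bᵢ (exposed), n₀ᵢ = cᵢ+dᵢ (unexposed), nᵢ = n₁ᵢ+n₀ᵢ.
Stratum 1 (2010–2014): n₁ = 278, n₀ = 3299, n = 3577; a·n₀/n = 222·3299/3577 = 204.7464; c·n₁/n = 1264·278/3577 = 98.2365
Stratum 2 (2015–2019): n₁ = 1091, n₀ = 276, n = 1367; a·n₀/n = 265·276/1367 = 53.5040; c·n₁/n = 21·1091/1367 = 16.7601
RR_MH = (204.7464 + 53.5040) / (98.2365 + 16.7601) = 258.2505 / 114.9966 = 2.24572

2.25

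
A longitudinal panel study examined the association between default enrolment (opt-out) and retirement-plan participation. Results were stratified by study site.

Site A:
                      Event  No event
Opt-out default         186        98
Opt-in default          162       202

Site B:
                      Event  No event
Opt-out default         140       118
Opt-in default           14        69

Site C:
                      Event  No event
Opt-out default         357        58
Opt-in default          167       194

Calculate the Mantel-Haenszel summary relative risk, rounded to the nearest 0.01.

1.78

RR_MH = Σ(aᵢ·n₀ᵢ/nᵢ) / Σ(cᵢ·n₁ᵢ/nᵢ), with n₁ᵢ = aᵢ+bᵢ (exposed), n₀ᵢ = cᵢ+dᵢ (unexposed), nᵢ = n₁ᵢ+n₀ᵢ.
Stratum 1 (Site A): n₁ = 284, n₀ = 364, n = 648; a·n₀/n = 186·364/648 = 104.4815; c·n₁/n = 162·284/648 = 71.0000
Stratum 2 (Site B): n₁ = 258, n₀ = 83, n = 341; a·n₀/n = 140·83/341 = 34.0762; c·n₁/n = 14·258/341 = 10.5924
Stratum 3 (Site C): n₁ = 415, n₀ = 361, n = 776; a·n₀/n = 357·361/776 = 166.0786; c·n₁/n = 167·415/776 = 89.3106
RR_MH = (104.4815 + 34.0762 + 166.0786) / (71.0000 + 10.5924 + 89.3106) = 304.6363 / 170.9029 = 1.78251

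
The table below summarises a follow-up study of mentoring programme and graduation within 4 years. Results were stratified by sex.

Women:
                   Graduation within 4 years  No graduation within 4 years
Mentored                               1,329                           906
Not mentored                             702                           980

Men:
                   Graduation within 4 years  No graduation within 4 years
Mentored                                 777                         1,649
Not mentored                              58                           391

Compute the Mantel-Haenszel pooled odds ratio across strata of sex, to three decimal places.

OR_MH = Σ(aᵢdᵢ/nᵢ) / Σ(bᵢcᵢ/nᵢ), where nᵢ is the stratum total.
Stratum 1 (Women): n = 3917; a·d/n = 1329·980/3917 = 332.5045; b·c/n = 906·702/3917 = 162.3722
Stratum 2 (Men): n = 2875; a·d/n = 777·391/2875 = 105.6720; b·c/n = 1649·58/2875 = 33.2668
OR_MH = (332.5045 + 105.6720) / (162.3722 + 33.2668) = 438.1765 / 195.6390 = 2.23972

2.240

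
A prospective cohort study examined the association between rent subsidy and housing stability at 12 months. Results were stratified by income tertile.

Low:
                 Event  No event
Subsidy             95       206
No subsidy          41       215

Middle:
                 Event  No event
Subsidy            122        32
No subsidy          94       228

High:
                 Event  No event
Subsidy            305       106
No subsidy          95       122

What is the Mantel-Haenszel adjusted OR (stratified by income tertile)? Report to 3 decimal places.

4.114

OR_MH = Σ(aᵢdᵢ/nᵢ) / Σ(bᵢcᵢ/nᵢ), where nᵢ is the stratum total.
Stratum 1 (Low): n = 557; a·d/n = 95·215/557 = 36.6697; b·c/n = 206·41/557 = 15.1634
Stratum 2 (Middle): n = 476; a·d/n = 122·228/476 = 58.4370; b·c/n = 32·94/476 = 6.3193
Stratum 3 (High): n = 628; a·d/n = 305·122/628 = 59.2516; b·c/n = 106·95/628 = 16.0350
OR_MH = (36.6697 + 58.4370 + 59.2516) / (15.1634 + 6.3193 + 16.0350) = 154.3582 / 37.5177 = 4.11427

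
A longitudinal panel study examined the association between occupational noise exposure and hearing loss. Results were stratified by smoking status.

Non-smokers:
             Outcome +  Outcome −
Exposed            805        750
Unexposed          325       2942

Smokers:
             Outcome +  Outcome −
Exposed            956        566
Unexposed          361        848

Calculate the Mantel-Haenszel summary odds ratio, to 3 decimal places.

6.286

OR_MH = Σ(aᵢdᵢ/nᵢ) / Σ(bᵢcᵢ/nᵢ), where nᵢ is the stratum total.
Stratum 1 (Non-smokers): n = 4822; a·d/n = 805·2942/4822 = 491.1468; b·c/n = 750·325/4822 = 50.5496
Stratum 2 (Smokers): n = 2731; a·d/n = 956·848/2731 = 296.8466; b·c/n = 566·361/2731 = 74.8173
OR_MH = (491.1468 + 296.8466) / (50.5496 + 74.8173) = 787.9934 / 125.3668 = 6.28550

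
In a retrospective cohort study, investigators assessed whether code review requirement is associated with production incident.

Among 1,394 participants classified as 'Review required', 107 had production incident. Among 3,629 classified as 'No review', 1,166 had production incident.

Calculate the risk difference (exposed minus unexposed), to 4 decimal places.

-0.2445

From the description: a = 107, b = 1287, c = 1166, d = 2463.
Risk in exposed = 107/1394 = 0.076758; risk in unexposed = 1166/3629 = 0.321301.
Risk difference = 0.076758 − 0.321301 = -0.244543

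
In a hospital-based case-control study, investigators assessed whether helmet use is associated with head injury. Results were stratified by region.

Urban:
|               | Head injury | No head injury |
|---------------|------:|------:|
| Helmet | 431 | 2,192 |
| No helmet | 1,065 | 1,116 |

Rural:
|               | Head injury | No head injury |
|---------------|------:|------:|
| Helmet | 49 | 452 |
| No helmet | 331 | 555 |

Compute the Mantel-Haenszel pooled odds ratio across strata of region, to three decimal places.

OR_MH = Σ(aᵢdᵢ/nᵢ) / Σ(bᵢcᵢ/nᵢ), where nᵢ is the stratum total.
Stratum 1 (Urban): n = 4804; a·d/n = 431·1116/4804 = 100.1241; b·c/n = 2192·1065/4804 = 485.9450
Stratum 2 (Rural): n = 1387; a·d/n = 49·555/1387 = 19.6071; b·c/n = 452·331/1387 = 107.8673
OR_MH = (100.1241 + 19.6071) / (485.9450 + 107.8673) = 119.7311 / 593.8124 = 0.20163

0.202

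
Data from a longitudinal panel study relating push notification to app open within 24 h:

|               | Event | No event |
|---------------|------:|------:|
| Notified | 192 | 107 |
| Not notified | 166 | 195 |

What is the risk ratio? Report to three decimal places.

Cells: a = 192, b = 107, c = 166, d = 195.
Risk in exposed = 192/299 = 0.64214; risk in unexposed = 166/361 = 0.45983.
RR = 0.64214 / 0.45983 = 1.39646
The risk among the exposed is 1.40 times that among the unexposed.

1.396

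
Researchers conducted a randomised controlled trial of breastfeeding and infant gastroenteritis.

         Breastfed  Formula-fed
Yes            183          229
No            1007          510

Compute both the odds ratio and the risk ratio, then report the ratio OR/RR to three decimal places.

Reading the table with exposure as columns: a = 183 (Breastfed, case), b = 1007 (Breastfed, non-case), c = 229 (Formula-fed, case), d = 510.
OR = (183·510)/(1007·229) = 93330/230603 = 0.40472
Risk in exposed = 183/1190 = 0.15378; risk in unexposed = 229/739 = 0.30988; RR = 0.49626
OR/RR = 0.40472 / 0.49626 = 0.81554
The outcome is not rare, so the OR lies further from 1 than the RR.

0.816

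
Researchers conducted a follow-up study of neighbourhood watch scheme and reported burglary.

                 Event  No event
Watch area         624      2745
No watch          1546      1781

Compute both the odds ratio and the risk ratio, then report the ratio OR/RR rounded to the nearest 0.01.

0.66

Cells: a = 624, b = 2745, c = 1546, d = 1781.
OR = (624·1781)/(2745·1546) = 1111344/4243770 = 0.26188
Risk in exposed = 624/3369 = 0.18522; risk in unexposed = 1546/3327 = 0.46468; RR = 0.39859
OR/RR = 0.26188 / 0.39859 = 0.65701
The outcome is not rare, so the OR lies further from 1 than the RR.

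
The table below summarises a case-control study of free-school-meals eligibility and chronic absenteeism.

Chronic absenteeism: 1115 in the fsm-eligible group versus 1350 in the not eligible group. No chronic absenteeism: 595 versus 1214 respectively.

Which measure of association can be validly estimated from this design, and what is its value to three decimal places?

1.685

From the description: a = 1115, b = 595, c = 1350, d = 1214.
This is a case-control study: participants were sampled on outcome status, so risks in the source population cannot be estimated directly — relative risk is not valid here. The odds ratio is the appropriate measure.
OR = (a·d)/(b·c) = (1115 × 1214) / (595 × 1350) = 1353610 / 803250 = 1.68517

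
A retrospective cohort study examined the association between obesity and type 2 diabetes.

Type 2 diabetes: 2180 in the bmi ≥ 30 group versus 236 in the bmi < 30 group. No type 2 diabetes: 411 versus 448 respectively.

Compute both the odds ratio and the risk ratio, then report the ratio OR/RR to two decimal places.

4.13

From the description: a = 2180, b = 411, c = 236, d = 448.
OR = (2180·448)/(411·236) = 976640/96996 = 10.06887
Risk in exposed = 2180/2591 = 0.84137; risk in unexposed = 236/684 = 0.34503; RR = 2.43856
OR/RR = 10.06887 / 2.43856 = 4.12902
The outcome is not rare, so the OR lies further from 1 than the RR.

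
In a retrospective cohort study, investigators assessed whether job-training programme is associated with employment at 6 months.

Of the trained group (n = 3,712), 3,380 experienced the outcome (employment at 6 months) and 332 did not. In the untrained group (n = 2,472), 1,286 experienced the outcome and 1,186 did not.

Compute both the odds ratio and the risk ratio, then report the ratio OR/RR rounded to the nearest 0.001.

From the description: a = 3380, b = 332, c = 1286, d = 1186.
OR = (3380·1186)/(332·1286) = 4008680/426952 = 9.38906
Risk in exposed = 3380/3712 = 0.91056; risk in unexposed = 1286/2472 = 0.52023; RR = 1.75032
OR/RR = 9.38906 / 1.75032 = 5.36421
The outcome is not rare, so the OR lies further from 1 than the RR.

5.364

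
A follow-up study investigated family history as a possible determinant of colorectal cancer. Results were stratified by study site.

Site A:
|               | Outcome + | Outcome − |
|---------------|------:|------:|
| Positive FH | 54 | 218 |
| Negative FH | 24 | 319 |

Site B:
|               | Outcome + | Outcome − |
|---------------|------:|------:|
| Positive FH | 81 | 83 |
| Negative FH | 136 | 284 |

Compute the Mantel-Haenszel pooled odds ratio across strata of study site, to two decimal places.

OR_MH = Σ(aᵢdᵢ/nᵢ) / Σ(bᵢcᵢ/nᵢ), where nᵢ is the stratum total.
Stratum 1 (Site A): n = 615; a·d/n = 54·319/615 = 28.0098; b·c/n = 218·24/615 = 8.5073
Stratum 2 (Site B): n = 584; a·d/n = 81·284/584 = 39.3904; b·c/n = 83·136/584 = 19.3288
OR_MH = (28.0098 + 39.3904) / (8.5073 + 19.3288) = 67.4002 / 27.8361 = 2.42132

2.42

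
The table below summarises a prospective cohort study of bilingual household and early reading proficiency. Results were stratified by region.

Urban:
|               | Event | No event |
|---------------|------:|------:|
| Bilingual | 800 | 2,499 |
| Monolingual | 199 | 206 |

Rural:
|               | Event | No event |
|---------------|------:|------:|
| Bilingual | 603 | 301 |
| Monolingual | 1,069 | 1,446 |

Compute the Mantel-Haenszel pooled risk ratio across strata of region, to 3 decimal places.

1.155

RR_MH = Σ(aᵢ·n₀ᵢ/nᵢ) / Σ(cᵢ·n₁ᵢ/nᵢ), with n₁ᵢ = aᵢ+bᵢ (exposed), n₀ᵢ = cᵢ+dᵢ (unexposed), nᵢ = n₁ᵢ+n₀ᵢ.
Stratum 1 (Urban): n₁ = 3299, n₀ = 405, n = 3704; a·n₀/n = 800·405/3704 = 87.4730; c·n₁/n = 199·3299/3704 = 177.2411
Stratum 2 (Rural): n₁ = 904, n₀ = 2515, n = 3419; a·n₀/n = 603·2515/3419 = 443.5639; c·n₁/n = 1069·904/3419 = 282.6487
RR_MH = (87.4730 + 443.5639) / (177.2411 + 282.6487) = 531.0369 / 459.8898 = 1.15470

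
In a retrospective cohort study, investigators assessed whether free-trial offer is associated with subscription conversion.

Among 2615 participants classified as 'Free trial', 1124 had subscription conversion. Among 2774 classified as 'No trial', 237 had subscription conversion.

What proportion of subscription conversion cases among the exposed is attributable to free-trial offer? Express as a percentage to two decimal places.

80.12

From the description: a = 1124, b = 1491, c = 237, d = 2537.
Risk in exposed = 1124/2615 = 0.42983; risk in unexposed = 237/2774 = 0.08544.
RR = 0.42983/0.08544 = 5.03098
AR% = (RR − 1)/RR × 100 = (5.03098 − 1)/5.03098 × 100 = 80.1232%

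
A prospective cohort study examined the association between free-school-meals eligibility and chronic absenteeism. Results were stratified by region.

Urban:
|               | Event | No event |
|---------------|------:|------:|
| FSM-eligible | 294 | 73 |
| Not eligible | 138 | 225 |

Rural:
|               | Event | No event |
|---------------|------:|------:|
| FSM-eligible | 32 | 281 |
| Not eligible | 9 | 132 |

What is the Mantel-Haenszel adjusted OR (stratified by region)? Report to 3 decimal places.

5.158

OR_MH = Σ(aᵢdᵢ/nᵢ) / Σ(bᵢcᵢ/nᵢ), where nᵢ is the stratum total.
Stratum 1 (Urban): n = 730; a·d/n = 294·225/730 = 90.6164; b·c/n = 73·138/730 = 13.8000
Stratum 2 (Rural): n = 454; a·d/n = 32·132/454 = 9.3040; b·c/n = 281·9/454 = 5.5705
OR_MH = (90.6164 + 9.3040) / (13.8000 + 5.5705) = 99.9204 / 19.3705 = 5.15838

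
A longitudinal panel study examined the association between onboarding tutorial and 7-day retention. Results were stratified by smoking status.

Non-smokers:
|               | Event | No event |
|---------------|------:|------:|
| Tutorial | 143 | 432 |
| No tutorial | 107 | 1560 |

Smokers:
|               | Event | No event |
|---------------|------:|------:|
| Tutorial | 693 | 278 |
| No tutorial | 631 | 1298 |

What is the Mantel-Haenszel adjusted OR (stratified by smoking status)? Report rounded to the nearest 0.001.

OR_MH = Σ(aᵢdᵢ/nᵢ) / Σ(bᵢcᵢ/nᵢ), where nᵢ is the stratum total.
Stratum 1 (Non-smokers): n = 2242; a·d/n = 143·1560/2242 = 99.5004; b·c/n = 432·107/2242 = 20.6173
Stratum 2 (Smokers): n = 2900; a·d/n = 693·1298/2900 = 310.1772; b·c/n = 278·631/2900 = 60.4890
OR_MH = (99.5004 + 310.1772) / (20.6173 + 60.4890) = 409.6777 / 81.1063 = 5.05112

5.051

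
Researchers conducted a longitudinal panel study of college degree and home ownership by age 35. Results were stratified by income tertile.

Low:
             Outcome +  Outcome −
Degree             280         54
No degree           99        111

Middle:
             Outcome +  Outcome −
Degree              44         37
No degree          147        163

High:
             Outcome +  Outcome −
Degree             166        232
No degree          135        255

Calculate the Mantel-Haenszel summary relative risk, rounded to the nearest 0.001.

RR_MH = Σ(aᵢ·n₀ᵢ/nᵢ) / Σ(cᵢ·n₁ᵢ/nᵢ), with n₁ᵢ = aᵢ+bᵢ (exposed), n₀ᵢ = cᵢ+dᵢ (unexposed), nᵢ = n₁ᵢ+n₀ᵢ.
Stratum 1 (Low): n₁ = 334, n₀ = 210, n = 544; a·n₀/n = 280·210/544 = 108.0882; c·n₁/n = 99·334/544 = 60.7831
Stratum 2 (Middle): n₁ = 81, n₀ = 310, n = 391; a·n₀/n = 44·310/391 = 34.8849; c·n₁/n = 147·81/391 = 30.4527
Stratum 3 (High): n₁ = 398, n₀ = 390, n = 788; a·n₀/n = 166·390/788 = 82.1574; c·n₁/n = 135·398/788 = 68.1853
RR_MH = (108.0882 + 34.8849 + 82.1574) / (60.7831 + 30.4527 + 68.1853) = 225.1305 / 159.4211 = 1.41218

1.412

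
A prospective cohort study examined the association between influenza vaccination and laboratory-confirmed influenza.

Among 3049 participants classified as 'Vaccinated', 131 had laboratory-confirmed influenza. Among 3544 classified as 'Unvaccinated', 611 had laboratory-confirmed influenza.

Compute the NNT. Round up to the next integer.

Risk in treated group = 131/3049 = 0.04296; risk in control = 611/3544 = 0.17240.
Absolute risk reduction = 0.17240 − 0.04296 = 0.12944
NNT = 1 / ARR = 1 / 0.12944 = 7.726 → round up → 8

8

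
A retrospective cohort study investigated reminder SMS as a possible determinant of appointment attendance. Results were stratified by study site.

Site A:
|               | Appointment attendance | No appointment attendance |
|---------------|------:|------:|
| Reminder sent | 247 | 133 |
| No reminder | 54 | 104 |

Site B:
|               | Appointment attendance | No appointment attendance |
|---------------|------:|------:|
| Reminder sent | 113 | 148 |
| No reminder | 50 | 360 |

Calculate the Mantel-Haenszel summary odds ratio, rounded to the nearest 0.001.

4.446

OR_MH = Σ(aᵢdᵢ/nᵢ) / Σ(bᵢcᵢ/nᵢ), where nᵢ is the stratum total.
Stratum 1 (Site A): n = 538; a·d/n = 247·104/538 = 47.7472; b·c/n = 133·54/538 = 13.3494
Stratum 2 (Site B): n = 671; a·d/n = 113·360/671 = 60.6259; b·c/n = 148·50/671 = 11.0283
OR_MH = (47.7472 + 60.6259) / (13.3494 + 11.0283) = 108.3731 / 24.3778 = 4.44557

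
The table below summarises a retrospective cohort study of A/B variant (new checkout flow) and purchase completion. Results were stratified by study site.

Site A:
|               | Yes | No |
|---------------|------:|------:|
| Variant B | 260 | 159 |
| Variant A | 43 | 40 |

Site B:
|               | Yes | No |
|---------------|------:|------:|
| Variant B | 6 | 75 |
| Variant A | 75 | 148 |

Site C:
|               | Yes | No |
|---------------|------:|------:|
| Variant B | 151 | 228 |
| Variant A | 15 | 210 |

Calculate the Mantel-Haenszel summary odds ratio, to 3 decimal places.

2.015

OR_MH = Σ(aᵢdᵢ/nᵢ) / Σ(bᵢcᵢ/nᵢ), where nᵢ is the stratum total.
Stratum 1 (Site A): n = 502; a·d/n = 260·40/502 = 20.7171; b·c/n = 159·43/502 = 13.6195
Stratum 2 (Site B): n = 304; a·d/n = 6·148/304 = 2.9211; b·c/n = 75·75/304 = 18.5033
Stratum 3 (Site C): n = 604; a·d/n = 151·210/604 = 52.5000; b·c/n = 228·15/604 = 5.6623
OR_MH = (20.7171 + 2.9211 + 52.5000) / (13.6195 + 18.5033 + 5.6623) = 76.1382 / 37.7851 = 2.01503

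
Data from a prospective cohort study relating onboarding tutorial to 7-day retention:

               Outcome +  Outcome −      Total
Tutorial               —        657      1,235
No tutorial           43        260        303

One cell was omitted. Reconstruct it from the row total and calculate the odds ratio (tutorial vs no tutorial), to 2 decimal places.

5.32

The missing cell is in the exposed row: 1235 − 657 = 578.
So a = 578, b = 657, c = 43, d = 260.
OR = (a·d)/(b·c) = (578 × 260) / (657 × 43) = 150280 / 28251 = 5.31946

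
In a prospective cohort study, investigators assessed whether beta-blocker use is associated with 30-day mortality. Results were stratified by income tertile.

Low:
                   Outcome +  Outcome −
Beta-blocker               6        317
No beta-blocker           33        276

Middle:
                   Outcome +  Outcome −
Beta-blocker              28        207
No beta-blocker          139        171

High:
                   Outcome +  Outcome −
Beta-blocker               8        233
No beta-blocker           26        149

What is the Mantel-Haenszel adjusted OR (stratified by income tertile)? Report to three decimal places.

OR_MH = Σ(aᵢdᵢ/nᵢ) / Σ(bᵢcᵢ/nᵢ), where nᵢ is the stratum total.
Stratum 1 (Low): n = 632; a·d/n = 6·276/632 = 2.6203; b·c/n = 317·33/632 = 16.5522
Stratum 2 (Middle): n = 545; a·d/n = 28·171/545 = 8.7853; b·c/n = 207·139/545 = 52.7945
Stratum 3 (High): n = 416; a·d/n = 8·149/416 = 2.8654; b·c/n = 233·26/416 = 14.5625
OR_MH = (2.6203 + 8.7853 + 2.8654) / (16.5522 + 52.7945 + 14.5625) = 14.2710 / 83.9092 = 0.17008

0.170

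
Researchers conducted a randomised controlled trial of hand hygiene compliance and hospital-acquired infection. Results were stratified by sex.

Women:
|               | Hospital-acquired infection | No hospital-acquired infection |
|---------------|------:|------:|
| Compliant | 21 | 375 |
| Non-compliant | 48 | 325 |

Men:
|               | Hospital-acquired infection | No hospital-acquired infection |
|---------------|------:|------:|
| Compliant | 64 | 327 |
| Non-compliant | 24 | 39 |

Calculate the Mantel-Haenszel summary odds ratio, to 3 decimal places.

OR_MH = Σ(aᵢdᵢ/nᵢ) / Σ(bᵢcᵢ/nᵢ), where nᵢ is the stratum total.
Stratum 1 (Women): n = 769; a·d/n = 21·325/769 = 8.8752; b·c/n = 375·48/769 = 23.4070
Stratum 2 (Men): n = 454; a·d/n = 64·39/454 = 5.4978; b·c/n = 327·24/454 = 17.2863
OR_MH = (8.8752 + 5.4978) / (23.4070 + 17.2863) = 14.3730 / 40.6934 = 0.35320

0.353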